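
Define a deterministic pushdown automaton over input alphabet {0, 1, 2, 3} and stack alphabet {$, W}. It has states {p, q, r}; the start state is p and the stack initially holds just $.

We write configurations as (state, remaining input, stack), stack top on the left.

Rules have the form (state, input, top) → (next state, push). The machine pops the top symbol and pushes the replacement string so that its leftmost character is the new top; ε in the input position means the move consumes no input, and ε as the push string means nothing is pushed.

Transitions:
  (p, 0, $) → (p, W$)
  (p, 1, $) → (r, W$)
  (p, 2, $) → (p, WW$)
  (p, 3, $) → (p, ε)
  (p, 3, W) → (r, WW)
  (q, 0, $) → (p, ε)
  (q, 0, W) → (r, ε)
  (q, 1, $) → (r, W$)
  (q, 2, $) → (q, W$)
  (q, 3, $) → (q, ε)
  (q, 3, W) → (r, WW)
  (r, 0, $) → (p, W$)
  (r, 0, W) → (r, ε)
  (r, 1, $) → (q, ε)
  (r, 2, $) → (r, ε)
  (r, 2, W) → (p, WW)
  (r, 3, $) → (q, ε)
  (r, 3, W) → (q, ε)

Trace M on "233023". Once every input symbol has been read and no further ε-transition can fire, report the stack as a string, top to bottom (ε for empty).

WWW$

(p, 233023, $)
  read 2, top $: go to p, push WW$ → (p, 33023, WW$)
  read 3, top W: go to r, push WW → (r, 3023, WWW$)
  read 3, top W: go to q, push ε → (q, 023, WW$)
  read 0, top W: go to r, push ε → (r, 23, W$)
  read 2, top W: go to p, push WW → (p, 3, WW$)
  read 3, top W: go to r, push WW → (r, ε, WWW$)
All input consumed in state r with stack WWW$.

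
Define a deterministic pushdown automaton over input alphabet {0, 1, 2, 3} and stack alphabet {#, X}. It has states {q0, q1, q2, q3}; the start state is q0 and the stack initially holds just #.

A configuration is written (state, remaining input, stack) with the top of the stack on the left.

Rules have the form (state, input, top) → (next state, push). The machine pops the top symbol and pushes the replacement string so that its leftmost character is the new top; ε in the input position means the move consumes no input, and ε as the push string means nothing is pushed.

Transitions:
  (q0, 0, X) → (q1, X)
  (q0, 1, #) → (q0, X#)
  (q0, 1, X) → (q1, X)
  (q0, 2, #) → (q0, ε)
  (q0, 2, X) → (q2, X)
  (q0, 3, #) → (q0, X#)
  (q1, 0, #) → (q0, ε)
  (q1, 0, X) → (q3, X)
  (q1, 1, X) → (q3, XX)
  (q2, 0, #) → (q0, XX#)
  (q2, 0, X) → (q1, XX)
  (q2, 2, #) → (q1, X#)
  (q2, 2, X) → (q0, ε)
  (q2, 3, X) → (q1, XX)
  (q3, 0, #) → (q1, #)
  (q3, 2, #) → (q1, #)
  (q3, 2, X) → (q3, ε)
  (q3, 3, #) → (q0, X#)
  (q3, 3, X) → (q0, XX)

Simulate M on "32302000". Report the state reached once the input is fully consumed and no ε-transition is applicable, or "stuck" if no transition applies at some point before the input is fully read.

stuck

(q0, 32302000, #) ⊢ (q0, 2302000, X#) ⊢ (q2, 302000, X#) ⊢ (q1, 02000, XX#) ⊢ (q3, 2000, XX#) ⊢ (q3, 000, X#)
No transition for (q3, 0, top X); M blocks with input 000 remaining.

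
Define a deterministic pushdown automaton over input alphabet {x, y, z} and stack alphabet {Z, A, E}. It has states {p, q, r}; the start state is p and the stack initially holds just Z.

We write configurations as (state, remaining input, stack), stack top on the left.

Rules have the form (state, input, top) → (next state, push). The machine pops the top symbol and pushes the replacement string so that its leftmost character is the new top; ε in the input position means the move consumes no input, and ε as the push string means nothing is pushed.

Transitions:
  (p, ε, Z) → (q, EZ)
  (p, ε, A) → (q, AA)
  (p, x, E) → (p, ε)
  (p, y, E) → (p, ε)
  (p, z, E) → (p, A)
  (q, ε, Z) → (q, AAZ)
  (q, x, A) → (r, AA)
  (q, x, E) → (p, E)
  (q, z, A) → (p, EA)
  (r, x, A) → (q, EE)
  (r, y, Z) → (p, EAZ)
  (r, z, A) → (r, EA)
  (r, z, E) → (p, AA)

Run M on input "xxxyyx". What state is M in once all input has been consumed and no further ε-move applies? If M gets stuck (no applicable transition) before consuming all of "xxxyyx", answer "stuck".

stuck

(p, xxxyyx, Z)
  ε-move, top Z: go to q, push EZ → (q, xxxyyx, EZ)
  read x, top E: go to p, push E → (p, xxyyx, EZ)
  read x, top E: go to p, push ε → (p, xyyx, Z)
  ε-move, top Z: go to q, push EZ → (q, xyyx, EZ)
  read x, top E: go to p, push E → (p, yyx, EZ)
  read y, top E: go to p, push ε → (p, yx, Z)
  ε-move, top Z: go to q, push EZ → (q, yx, EZ)
No transition for (q, y, top E); M blocks with input yx remaining.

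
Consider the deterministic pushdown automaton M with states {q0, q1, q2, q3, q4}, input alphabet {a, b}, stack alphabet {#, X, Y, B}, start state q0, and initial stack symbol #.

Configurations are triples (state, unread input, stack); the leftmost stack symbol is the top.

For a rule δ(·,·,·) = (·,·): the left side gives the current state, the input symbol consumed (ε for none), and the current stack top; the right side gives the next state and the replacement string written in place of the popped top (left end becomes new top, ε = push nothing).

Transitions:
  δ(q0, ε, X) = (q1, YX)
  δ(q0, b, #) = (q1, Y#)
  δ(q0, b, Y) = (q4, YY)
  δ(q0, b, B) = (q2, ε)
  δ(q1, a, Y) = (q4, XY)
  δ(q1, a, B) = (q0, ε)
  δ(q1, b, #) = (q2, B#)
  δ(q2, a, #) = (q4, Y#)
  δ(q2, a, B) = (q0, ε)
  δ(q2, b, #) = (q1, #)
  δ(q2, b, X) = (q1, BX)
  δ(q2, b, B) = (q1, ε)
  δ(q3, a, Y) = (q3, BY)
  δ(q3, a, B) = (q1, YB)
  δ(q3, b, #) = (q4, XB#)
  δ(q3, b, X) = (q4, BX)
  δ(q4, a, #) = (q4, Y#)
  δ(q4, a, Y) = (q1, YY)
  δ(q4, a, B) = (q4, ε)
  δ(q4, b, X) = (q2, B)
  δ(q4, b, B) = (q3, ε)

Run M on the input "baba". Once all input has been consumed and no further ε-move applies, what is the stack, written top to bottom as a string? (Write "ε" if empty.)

Y#

(q0, baba, #)
  read b, top #: go to q1, push Y# → (q1, aba, Y#)
  read a, top Y: go to q4, push XY → (q4, ba, XY#)
  read b, top X: go to q2, push B → (q2, a, BY#)
  read a, top B: go to q0, push ε → (q0, ε, Y#)
All input consumed in state q0 with stack Y#.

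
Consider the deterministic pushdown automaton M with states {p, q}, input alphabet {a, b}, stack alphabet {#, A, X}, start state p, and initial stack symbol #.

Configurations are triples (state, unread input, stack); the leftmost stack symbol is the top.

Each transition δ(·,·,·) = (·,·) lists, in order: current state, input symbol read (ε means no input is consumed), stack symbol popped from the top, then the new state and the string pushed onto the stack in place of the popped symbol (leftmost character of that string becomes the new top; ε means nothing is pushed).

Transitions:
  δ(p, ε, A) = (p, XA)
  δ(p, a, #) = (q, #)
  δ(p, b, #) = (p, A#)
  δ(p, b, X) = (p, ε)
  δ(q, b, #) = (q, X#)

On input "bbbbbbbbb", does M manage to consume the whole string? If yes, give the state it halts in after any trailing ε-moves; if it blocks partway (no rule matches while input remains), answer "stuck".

(p, bbbbbbbbb, #)
  read b, top #: go to p, push A# → (p, bbbbbbbb, A#)
  ε-move, top A: go to p, push XA → (p, bbbbbbbb, XA#)
  read b, top X: go to p, push ε → (p, bbbbbbb, A#)
  ε-move, top A: go to p, push XA → (p, bbbbbbb, XA#)
  read b, top X: go to p, push ε → (p, bbbbbb, A#)
  ε-move, top A: go to p, push XA → (p, bbbbbb, XA#)
  read b, top X: go to p, push ε → (p, bbbbb, A#)
  ε-move, top A: go to p, push XA → (p, bbbbb, XA#)
  read b, top X: go to p, push ε → (p, bbbb, A#)
  ε-move, top A: go to p, push XA → (p, bbbb, XA#)
  read b, top X: go to p, push ε → (p, bbb, A#)
  ε-move, top A: go to p, push XA → (p, bbb, XA#)
  read b, top X: go to p, push ε → (p, bb, A#)
  ε-move, top A: go to p, push XA → (p, bb, XA#)
  read b, top X: go to p, push ε → (p, b, A#)
  ε-move, top A: go to p, push XA → (p, b, XA#)
  read b, top X: go to p, push ε → (p, ε, A#)
  ε-move, top A: go to p, push XA → (p, ε, XA#)
All input consumed; M is in state p.

p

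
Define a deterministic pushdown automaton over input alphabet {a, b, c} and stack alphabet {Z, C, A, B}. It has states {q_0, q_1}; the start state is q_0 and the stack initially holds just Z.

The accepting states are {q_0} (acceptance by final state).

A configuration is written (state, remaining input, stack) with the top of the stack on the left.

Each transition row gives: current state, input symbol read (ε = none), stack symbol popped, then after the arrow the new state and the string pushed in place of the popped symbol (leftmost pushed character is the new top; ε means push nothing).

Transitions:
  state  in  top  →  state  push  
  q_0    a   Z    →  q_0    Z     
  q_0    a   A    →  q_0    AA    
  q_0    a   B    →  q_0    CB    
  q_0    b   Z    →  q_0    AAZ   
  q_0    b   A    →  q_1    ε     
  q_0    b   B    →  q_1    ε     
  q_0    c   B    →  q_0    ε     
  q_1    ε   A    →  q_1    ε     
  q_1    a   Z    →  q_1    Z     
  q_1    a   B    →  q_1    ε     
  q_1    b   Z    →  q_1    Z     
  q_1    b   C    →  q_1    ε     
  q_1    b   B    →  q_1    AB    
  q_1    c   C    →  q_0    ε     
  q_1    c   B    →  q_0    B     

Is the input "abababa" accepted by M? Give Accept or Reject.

Reject

(q_0, abababa, Z)
  read a, top Z: go to q_0, push Z → (q_0, bababa, Z)
  read b, top Z: go to q_0, push AAZ → (q_0, ababa, AAZ)
  read a, top A: go to q_0, push AA → (q_0, baba, AAAZ)
  read b, top A: go to q_1, push ε → (q_1, aba, AAZ)
  ε-move, top A: go to q_1, push ε → (q_1, aba, AZ)
  ε-move, top A: go to q_1, push ε → (q_1, aba, Z)
  read a, top Z: go to q_1, push Z → (q_1, ba, Z)
  read b, top Z: go to q_1, push Z → (q_1, a, Z)
  read a, top Z: go to q_1, push Z → (q_1, ε, Z)
All input consumed; state q_1 ∉ F and no further ε-move applies.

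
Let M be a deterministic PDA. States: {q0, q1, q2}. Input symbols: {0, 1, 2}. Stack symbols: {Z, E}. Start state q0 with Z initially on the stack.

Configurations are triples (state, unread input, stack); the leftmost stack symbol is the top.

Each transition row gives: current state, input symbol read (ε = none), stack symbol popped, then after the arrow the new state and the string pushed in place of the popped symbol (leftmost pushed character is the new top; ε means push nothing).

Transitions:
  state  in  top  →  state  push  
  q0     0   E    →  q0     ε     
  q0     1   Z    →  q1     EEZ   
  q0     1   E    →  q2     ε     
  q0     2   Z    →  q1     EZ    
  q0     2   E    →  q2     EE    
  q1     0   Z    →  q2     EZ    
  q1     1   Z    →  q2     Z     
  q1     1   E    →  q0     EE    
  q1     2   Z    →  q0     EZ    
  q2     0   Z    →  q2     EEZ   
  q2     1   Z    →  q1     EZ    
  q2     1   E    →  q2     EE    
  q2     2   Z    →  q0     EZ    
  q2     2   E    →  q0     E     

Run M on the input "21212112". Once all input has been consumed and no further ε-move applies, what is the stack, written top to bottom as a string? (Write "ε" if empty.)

EEEEZ

(q0, 21212112, Z)
  read 2, top Z: go to q1, push EZ → (q1, 1212112, EZ)
  read 1, top E: go to q0, push EE → (q0, 212112, EEZ)
  read 2, top E: go to q2, push EE → (q2, 12112, EEEZ)
  read 1, top E: go to q2, push EE → (q2, 2112, EEEEZ)
  read 2, top E: go to q0, push E → (q0, 112, EEEEZ)
  read 1, top E: go to q2, push ε → (q2, 12, EEEZ)
  read 1, top E: go to q2, push EE → (q2, 2, EEEEZ)
  read 2, top E: go to q0, push E → (q0, ε, EEEEZ)
All input consumed in state q0 with stack EEEEZ.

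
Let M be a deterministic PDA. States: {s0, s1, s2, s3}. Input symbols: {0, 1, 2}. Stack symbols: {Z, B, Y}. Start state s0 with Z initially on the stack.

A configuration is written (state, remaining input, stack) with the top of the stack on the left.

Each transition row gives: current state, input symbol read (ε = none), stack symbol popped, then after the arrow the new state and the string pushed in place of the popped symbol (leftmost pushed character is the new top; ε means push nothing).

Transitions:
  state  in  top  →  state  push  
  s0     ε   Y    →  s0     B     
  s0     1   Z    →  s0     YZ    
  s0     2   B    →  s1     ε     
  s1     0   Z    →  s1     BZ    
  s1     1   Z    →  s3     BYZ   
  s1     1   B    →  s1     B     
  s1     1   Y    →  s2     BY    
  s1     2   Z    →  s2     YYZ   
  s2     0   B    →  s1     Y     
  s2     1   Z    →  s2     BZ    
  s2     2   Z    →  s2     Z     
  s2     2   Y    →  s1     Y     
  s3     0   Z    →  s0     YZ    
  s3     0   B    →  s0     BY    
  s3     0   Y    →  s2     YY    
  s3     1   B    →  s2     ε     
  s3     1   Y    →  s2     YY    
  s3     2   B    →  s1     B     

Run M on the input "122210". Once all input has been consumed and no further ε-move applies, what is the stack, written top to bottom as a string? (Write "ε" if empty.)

YYYZ

(s0, 122210, Z)
  read 1, top Z: go to s0, push YZ → (s0, 22210, YZ)
  ε-move, top Y: go to s0, push B → (s0, 22210, BZ)
  read 2, top B: go to s1, push ε → (s1, 2210, Z)
  read 2, top Z: go to s2, push YYZ → (s2, 210, YYZ)
  read 2, top Y: go to s1, push Y → (s1, 10, YYZ)
  read 1, top Y: go to s2, push BY → (s2, 0, BYYZ)
  read 0, top B: go to s1, push Y → (s1, ε, YYYZ)
All input consumed in state s1 with stack YYYZ.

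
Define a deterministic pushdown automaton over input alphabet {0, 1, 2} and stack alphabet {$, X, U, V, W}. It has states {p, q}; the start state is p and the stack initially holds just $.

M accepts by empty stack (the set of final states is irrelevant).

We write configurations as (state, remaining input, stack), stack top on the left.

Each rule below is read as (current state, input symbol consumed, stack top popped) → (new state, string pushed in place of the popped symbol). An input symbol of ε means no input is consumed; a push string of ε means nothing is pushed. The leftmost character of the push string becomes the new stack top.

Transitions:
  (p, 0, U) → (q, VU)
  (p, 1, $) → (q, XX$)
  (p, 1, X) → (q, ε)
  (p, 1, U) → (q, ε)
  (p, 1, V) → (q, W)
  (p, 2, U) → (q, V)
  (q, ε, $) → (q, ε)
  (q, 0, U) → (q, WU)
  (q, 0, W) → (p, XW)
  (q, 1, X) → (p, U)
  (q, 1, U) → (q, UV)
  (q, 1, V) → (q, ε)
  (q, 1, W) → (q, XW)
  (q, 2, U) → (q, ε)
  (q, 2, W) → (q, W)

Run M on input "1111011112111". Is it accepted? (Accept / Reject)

Accept

(p, 1111011112111, $)
  read 1, top $: go to q, push XX$ → (q, 111011112111, XX$)
  read 1, top X: go to p, push U → (p, 11011112111, UX$)
  read 1, top U: go to q, push ε → (q, 1011112111, X$)
  read 1, top X: go to p, push U → (p, 011112111, U$)
  read 0, top U: go to q, push VU → (q, 11112111, VU$)
  read 1, top V: go to q, push ε → (q, 1112111, U$)
  read 1, top U: go to q, push UV → (q, 112111, UV$)
  read 1, top U: go to q, push UV → (q, 12111, UVV$)
  read 1, top U: go to q, push UV → (q, 2111, UVVV$)
  read 2, top U: go to q, push ε → (q, 111, VVV$)
  read 1, top V: go to q, push ε → (q, 11, VV$)
  read 1, top V: go to q, push ε → (q, 1, V$)
  read 1, top V: go to q, push ε → (q, ε, $)
  ε-move, top $: go to q, push ε → (q, ε, ε)
All input consumed and the stack is empty.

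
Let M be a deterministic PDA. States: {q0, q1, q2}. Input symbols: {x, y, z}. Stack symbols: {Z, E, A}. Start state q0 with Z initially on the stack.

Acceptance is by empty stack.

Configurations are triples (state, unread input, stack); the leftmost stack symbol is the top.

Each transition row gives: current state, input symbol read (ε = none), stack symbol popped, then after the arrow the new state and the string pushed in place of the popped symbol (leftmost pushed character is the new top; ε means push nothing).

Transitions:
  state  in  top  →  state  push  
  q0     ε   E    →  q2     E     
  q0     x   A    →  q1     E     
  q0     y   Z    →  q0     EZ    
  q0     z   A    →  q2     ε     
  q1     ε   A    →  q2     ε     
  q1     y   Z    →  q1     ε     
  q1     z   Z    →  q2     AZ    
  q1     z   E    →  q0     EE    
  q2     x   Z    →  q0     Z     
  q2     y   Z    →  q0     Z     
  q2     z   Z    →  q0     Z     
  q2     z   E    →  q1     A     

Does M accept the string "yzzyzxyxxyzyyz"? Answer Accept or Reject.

(q0, yzzyzxyxxyzyyz, Z)
  read y, top Z: go to q0, push EZ → (q0, zzyzxyxxyzyyz, EZ)
  ε-move, top E: go to q2, push E → (q2, zzyzxyxxyzyyz, EZ)
  read z, top E: go to q1, push A → (q1, zyzxyxxyzyyz, AZ)
  ε-move, top A: go to q2, push ε → (q2, zyzxyxxyzyyz, Z)
  read z, top Z: go to q0, push Z → (q0, yzxyxxyzyyz, Z)
  read y, top Z: go to q0, push EZ → (q0, zxyxxyzyyz, EZ)
  ε-move, top E: go to q2, push E → (q2, zxyxxyzyyz, EZ)
  read z, top E: go to q1, push A → (q1, xyxxyzyyz, AZ)
  ε-move, top A: go to q2, push ε → (q2, xyxxyzyyz, Z)
  read x, top Z: go to q0, push Z → (q0, yxxyzyyz, Z)
  read y, top Z: go to q0, push EZ → (q0, xxyzyyz, EZ)
  ε-move, top E: go to q2, push E → (q2, xxyzyyz, EZ)
No transition applies at (q2, xxyzyyz, EZ); input not fully consumed.

Reject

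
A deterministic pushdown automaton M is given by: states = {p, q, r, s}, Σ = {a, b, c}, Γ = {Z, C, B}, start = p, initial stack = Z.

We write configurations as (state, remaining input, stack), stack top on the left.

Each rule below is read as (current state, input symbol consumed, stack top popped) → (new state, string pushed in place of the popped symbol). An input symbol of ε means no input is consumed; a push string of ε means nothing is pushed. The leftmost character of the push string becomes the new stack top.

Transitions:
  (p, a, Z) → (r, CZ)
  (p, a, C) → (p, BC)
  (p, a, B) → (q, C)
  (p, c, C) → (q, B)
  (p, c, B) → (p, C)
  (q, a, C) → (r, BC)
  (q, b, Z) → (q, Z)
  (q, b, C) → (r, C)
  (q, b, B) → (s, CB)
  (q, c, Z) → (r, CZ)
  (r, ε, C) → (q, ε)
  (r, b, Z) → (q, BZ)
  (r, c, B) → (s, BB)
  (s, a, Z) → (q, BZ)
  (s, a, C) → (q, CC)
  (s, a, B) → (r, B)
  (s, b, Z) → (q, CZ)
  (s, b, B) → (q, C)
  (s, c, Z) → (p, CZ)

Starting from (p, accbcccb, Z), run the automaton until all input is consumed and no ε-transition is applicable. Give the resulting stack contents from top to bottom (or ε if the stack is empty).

Z

(p, accbcccb, Z)
  read a, top Z: go to r, push CZ → (r, ccbcccb, CZ)
  ε-move, top C: go to q, push ε → (q, ccbcccb, Z)
  read c, top Z: go to r, push CZ → (r, cbcccb, CZ)
  ε-move, top C: go to q, push ε → (q, cbcccb, Z)
  read c, top Z: go to r, push CZ → (r, bcccb, CZ)
  ε-move, top C: go to q, push ε → (q, bcccb, Z)
  read b, top Z: go to q, push Z → (q, cccb, Z)
  read c, top Z: go to r, push CZ → (r, ccb, CZ)
  ε-move, top C: go to q, push ε → (q, ccb, Z)
  read c, top Z: go to r, push CZ → (r, cb, CZ)
  ε-move, top C: go to q, push ε → (q, cb, Z)
  read c, top Z: go to r, push CZ → (r, b, CZ)
  ε-move, top C: go to q, push ε → (q, b, Z)
  read b, top Z: go to q, push Z → (q, ε, Z)
All input consumed in state q with stack Z.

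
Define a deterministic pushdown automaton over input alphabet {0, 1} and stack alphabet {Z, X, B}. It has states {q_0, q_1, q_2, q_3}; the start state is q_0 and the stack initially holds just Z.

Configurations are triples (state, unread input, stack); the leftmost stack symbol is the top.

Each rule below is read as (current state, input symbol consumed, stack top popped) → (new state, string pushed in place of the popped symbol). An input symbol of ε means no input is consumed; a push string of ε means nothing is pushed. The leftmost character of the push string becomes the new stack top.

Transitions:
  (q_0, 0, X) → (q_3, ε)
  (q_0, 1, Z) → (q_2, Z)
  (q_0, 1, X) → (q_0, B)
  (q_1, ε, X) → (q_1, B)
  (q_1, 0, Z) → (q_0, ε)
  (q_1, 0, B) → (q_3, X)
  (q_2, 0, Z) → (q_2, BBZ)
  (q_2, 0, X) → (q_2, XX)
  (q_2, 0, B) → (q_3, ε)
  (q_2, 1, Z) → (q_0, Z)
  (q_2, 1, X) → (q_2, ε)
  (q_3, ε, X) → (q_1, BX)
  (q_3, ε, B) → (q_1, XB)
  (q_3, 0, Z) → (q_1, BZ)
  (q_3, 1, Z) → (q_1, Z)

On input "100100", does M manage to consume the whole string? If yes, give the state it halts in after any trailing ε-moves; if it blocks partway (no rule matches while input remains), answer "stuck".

stuck

(q_0, 100100, Z)
  read 1, top Z: go to q_2, push Z → (q_2, 00100, Z)
  read 0, top Z: go to q_2, push BBZ → (q_2, 0100, BBZ)
  read 0, top B: go to q_3, push ε → (q_3, 100, BZ)
  ε-move, top B: go to q_1, push XB → (q_1, 100, XBZ)
  ε-move, top X: go to q_1, push B → (q_1, 100, BBZ)
No transition for (q_1, 1, top B); M blocks with input 100 remaining.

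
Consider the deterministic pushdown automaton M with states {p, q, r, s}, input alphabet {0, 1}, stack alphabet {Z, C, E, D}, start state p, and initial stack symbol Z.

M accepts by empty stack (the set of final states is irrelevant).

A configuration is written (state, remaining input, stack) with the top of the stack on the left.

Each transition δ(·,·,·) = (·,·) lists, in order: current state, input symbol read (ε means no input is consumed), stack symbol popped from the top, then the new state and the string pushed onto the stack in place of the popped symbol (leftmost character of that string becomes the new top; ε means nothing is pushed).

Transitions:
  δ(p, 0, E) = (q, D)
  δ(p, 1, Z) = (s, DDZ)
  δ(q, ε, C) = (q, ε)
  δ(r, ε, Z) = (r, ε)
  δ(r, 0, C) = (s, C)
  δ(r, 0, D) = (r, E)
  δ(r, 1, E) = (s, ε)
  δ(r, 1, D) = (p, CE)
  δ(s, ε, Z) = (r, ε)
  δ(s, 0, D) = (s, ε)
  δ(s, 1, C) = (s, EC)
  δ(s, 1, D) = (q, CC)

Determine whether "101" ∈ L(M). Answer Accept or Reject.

(p, 101, Z)
  read 1, top Z: go to s, push DDZ → (s, 01, DDZ)
  read 0, top D: go to s, push ε → (s, 1, DZ)
  read 1, top D: go to q, push CC → (q, ε, CCZ)
  ε-move, top C: go to q, push ε → (q, ε, CZ)
  ε-move, top C: go to q, push ε → (q, ε, Z)
All input consumed; stack is Z, not empty, and no further ε-move applies.

Reject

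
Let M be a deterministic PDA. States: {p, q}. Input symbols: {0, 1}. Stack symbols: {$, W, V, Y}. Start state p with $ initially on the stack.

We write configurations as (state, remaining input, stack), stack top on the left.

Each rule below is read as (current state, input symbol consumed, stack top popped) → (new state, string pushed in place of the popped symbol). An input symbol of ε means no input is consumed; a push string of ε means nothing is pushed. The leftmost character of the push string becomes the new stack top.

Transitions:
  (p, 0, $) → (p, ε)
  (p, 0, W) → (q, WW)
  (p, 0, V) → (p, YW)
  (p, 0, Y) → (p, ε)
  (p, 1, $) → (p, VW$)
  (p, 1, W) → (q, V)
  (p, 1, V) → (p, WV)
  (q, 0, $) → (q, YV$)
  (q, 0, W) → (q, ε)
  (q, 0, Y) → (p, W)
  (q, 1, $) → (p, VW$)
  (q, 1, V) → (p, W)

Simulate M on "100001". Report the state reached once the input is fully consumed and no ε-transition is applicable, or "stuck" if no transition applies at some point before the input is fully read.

stuck

(p, 100001, $) ⊢ (p, 00001, VW$) ⊢ (p, 0001, YWW$) ⊢ (p, 001, WW$) ⊢ (q, 01, WWW$) ⊢ (q, 1, WW$)
No transition for (q, 1, top W); M blocks with input 1 remaining.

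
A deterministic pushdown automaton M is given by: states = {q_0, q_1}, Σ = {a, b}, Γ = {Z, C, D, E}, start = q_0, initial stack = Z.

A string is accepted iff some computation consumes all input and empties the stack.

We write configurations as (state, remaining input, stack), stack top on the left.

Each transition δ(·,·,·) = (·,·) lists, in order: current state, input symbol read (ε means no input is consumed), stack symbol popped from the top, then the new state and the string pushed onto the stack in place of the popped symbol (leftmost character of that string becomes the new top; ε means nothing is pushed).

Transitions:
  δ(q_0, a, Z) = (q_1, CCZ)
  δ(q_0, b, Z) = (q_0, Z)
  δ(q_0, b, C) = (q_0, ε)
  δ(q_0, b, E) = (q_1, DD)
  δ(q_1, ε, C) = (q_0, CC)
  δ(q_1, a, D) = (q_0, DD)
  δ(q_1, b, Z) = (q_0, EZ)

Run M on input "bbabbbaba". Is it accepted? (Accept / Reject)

Reject

(q_0, bbabbbaba, Z)
  read b, top Z: go to q_0, push Z → (q_0, babbbaba, Z)
  read b, top Z: go to q_0, push Z → (q_0, abbbaba, Z)
  read a, top Z: go to q_1, push CCZ → (q_1, bbbaba, CCZ)
  ε-move, top C: go to q_0, push CC → (q_0, bbbaba, CCCZ)
  read b, top C: go to q_0, push ε → (q_0, bbaba, CCZ)
  read b, top C: go to q_0, push ε → (q_0, baba, CZ)
  read b, top C: go to q_0, push ε → (q_0, aba, Z)
  read a, top Z: go to q_1, push CCZ → (q_1, ba, CCZ)
  ε-move, top C: go to q_0, push CC → (q_0, ba, CCCZ)
  read b, top C: go to q_0, push ε → (q_0, a, CCZ)
No transition applies at (q_0, a, CCZ); input not fully consumed.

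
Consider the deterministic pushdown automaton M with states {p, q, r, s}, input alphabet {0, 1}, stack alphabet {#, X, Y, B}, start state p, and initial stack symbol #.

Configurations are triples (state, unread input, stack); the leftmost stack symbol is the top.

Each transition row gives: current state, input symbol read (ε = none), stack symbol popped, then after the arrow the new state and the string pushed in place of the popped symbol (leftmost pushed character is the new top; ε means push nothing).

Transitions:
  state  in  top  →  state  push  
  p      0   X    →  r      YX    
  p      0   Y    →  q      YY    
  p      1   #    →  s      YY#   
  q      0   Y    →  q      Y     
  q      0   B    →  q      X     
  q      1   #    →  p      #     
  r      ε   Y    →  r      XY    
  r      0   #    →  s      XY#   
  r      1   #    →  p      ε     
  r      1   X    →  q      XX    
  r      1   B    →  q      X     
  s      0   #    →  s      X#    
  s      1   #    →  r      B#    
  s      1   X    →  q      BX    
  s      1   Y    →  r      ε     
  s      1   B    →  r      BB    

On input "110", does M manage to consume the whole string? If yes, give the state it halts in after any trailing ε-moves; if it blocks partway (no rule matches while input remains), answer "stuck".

stuck

(p, 110, #)
  read 1, top #: go to s, push YY# → (s, 10, YY#)
  read 1, top Y: go to r, push ε → (r, 0, Y#)
  ε-move, top Y: go to r, push XY → (r, 0, XY#)
No transition for (r, 0, top X); M blocks with input 0 remaining.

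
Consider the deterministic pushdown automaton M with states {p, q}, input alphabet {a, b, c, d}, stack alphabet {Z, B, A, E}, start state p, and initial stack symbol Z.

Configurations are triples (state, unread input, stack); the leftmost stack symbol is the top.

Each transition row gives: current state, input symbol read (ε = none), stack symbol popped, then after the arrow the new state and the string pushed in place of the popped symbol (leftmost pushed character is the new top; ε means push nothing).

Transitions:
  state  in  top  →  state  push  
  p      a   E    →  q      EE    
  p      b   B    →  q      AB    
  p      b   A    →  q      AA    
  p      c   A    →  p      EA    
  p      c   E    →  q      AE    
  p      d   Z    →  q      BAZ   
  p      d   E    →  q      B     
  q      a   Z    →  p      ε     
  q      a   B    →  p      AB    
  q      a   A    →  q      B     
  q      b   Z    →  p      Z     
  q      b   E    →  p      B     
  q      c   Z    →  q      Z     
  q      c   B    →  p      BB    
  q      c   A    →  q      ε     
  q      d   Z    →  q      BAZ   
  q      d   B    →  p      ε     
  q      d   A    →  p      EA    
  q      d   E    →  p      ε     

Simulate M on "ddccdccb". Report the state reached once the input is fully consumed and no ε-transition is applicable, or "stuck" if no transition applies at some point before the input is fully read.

p

(p, ddccdccb, Z)
  read d, top Z: go to q, push BAZ → (q, dccdccb, BAZ)
  read d, top B: go to p, push ε → (p, ccdccb, AZ)
  read c, top A: go to p, push EA → (p, cdccb, EAZ)
  read c, top E: go to q, push AE → (q, dccb, AEAZ)
  read d, top A: go to p, push EA → (p, ccb, EAEAZ)
  read c, top E: go to q, push AE → (q, cb, AEAEAZ)
  read c, top A: go to q, push ε → (q, b, EAEAZ)
  read b, top E: go to p, push B → (p, ε, BAEAZ)
All input consumed; M is in state p.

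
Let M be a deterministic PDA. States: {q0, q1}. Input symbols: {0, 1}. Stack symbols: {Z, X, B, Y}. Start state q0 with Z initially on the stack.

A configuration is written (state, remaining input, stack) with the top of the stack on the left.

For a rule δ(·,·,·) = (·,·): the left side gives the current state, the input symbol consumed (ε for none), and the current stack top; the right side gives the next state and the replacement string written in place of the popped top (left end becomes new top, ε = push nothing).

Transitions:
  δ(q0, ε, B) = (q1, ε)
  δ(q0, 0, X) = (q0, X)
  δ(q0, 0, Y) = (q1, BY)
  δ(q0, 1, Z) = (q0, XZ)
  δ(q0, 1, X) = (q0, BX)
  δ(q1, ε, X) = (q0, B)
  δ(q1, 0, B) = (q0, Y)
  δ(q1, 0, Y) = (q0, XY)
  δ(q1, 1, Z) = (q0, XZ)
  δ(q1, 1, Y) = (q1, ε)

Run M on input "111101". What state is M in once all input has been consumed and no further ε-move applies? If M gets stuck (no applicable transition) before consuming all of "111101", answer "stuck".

stuck

(q0, 111101, Z) ⊢ (q0, 11101, XZ) ⊢ (q0, 1101, BXZ) ⊢ (q1, 1101, XZ) ⊢ (q0, 1101, BZ) ⊢ (q1, 1101, Z) ⊢ (q0, 101, XZ) ⊢ (q0, 01, BXZ) ⊢ (q1, 01, XZ) ⊢ (q0, 01, BZ) ⊢ (q1, 01, Z)
No transition for (q1, 0, top Z); M blocks with input 01 remaining.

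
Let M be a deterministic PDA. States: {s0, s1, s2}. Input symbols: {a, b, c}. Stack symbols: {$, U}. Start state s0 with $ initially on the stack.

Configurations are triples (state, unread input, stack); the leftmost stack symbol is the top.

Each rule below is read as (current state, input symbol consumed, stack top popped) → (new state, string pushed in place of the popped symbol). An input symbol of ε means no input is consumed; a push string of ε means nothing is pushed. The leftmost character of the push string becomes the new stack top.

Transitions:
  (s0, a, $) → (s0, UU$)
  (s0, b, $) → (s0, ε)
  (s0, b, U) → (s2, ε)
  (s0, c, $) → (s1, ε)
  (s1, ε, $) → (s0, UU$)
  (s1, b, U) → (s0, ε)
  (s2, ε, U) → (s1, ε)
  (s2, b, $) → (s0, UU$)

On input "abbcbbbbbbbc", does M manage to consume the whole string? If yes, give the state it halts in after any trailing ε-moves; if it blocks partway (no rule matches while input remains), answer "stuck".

(s0, abbcbbbbbbbc, $)
  read a, top $: go to s0, push UU$ → (s0, bbcbbbbbbbc, UU$)
  read b, top U: go to s2, push ε → (s2, bcbbbbbbbc, U$)
  ε-move, top U: go to s1, push ε → (s1, bcbbbbbbbc, $)
  ε-move, top $: go to s0, push UU$ → (s0, bcbbbbbbbc, UU$)
  read b, top U: go to s2, push ε → (s2, cbbbbbbbc, U$)
  ε-move, top U: go to s1, push ε → (s1, cbbbbbbbc, $)
  ε-move, top $: go to s0, push UU$ → (s0, cbbbbbbbc, UU$)
No transition for (s0, c, top U); M blocks with input cbbbbbbbc remaining.

stuck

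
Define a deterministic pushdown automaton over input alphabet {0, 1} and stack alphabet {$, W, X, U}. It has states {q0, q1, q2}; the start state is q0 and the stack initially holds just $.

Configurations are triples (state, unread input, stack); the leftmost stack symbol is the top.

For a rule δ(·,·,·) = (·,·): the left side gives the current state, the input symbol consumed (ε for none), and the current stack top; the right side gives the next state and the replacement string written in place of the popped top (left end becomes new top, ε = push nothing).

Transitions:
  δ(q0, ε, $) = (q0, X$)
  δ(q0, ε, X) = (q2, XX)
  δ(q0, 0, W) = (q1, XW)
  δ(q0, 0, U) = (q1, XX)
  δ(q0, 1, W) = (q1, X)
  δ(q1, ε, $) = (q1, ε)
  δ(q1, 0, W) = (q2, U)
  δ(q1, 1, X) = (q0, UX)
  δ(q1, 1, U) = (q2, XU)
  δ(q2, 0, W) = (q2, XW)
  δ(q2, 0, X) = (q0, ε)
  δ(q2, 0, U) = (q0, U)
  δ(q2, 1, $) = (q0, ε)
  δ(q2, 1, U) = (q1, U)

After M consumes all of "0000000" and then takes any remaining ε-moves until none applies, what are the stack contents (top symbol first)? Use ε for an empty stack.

XX$

(q0, 0000000, $) ⊢ (q0, 0000000, X$) ⊢ (q2, 0000000, XX$) ⊢ (q0, 000000, X$) ⊢ (q2, 000000, XX$) ⊢ (q0, 00000, X$) ⊢ (q2, 00000, XX$) ⊢ (q0, 0000, X$) ⊢ (q2, 0000, XX$) ⊢ (q0, 000, X$) ⊢ (q2, 000, XX$) ⊢ (q0, 00, X$) ⊢ (q2, 00, XX$) ⊢ (q0, 0, X$) ⊢ (q2, 0, XX$) ⊢ (q0, ε, X$) ⊢ (q2, ε, XX$)
All input consumed in state q2 with stack XX$.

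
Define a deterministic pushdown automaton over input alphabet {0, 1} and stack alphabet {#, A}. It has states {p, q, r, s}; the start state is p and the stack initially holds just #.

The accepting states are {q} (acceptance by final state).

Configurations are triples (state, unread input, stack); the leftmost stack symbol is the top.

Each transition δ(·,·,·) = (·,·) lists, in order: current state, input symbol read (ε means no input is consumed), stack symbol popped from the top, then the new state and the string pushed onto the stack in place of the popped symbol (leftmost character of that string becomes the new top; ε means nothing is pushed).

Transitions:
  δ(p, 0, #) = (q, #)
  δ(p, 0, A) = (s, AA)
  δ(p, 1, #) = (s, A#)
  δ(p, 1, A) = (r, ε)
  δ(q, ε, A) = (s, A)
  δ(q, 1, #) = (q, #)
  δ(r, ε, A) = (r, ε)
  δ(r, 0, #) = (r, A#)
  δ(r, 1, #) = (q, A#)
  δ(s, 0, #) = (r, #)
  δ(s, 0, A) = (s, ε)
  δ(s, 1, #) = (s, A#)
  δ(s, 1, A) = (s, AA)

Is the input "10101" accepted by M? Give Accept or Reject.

(p, 10101, #)
  read 1, top #: go to s, push A# → (s, 0101, A#)
  read 0, top A: go to s, push ε → (s, 101, #)
  read 1, top #: go to s, push A# → (s, 01, A#)
  read 0, top A: go to s, push ε → (s, 1, #)
  read 1, top #: go to s, push A# → (s, ε, A#)
All input consumed; state s ∉ F and no further ε-move applies.

Reject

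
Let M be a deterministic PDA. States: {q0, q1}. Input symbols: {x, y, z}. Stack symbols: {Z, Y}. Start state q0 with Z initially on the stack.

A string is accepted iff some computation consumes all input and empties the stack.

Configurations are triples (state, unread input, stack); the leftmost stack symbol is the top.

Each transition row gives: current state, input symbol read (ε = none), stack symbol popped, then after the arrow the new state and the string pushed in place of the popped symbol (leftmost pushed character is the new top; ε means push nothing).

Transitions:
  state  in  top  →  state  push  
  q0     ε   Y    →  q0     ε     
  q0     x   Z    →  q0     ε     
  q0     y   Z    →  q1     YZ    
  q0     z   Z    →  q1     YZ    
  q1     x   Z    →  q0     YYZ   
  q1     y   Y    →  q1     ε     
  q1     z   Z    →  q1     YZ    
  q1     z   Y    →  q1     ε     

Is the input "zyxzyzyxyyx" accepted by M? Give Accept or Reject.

Reject

(q0, zyxzyzyxyyx, Z)
  read z, top Z: go to q1, push YZ → (q1, yxzyzyxyyx, YZ)
  read y, top Y: go to q1, push ε → (q1, xzyzyxyyx, Z)
  read x, top Z: go to q0, push YYZ → (q0, zyzyxyyx, YYZ)
  ε-move, top Y: go to q0, push ε → (q0, zyzyxyyx, YZ)
  ε-move, top Y: go to q0, push ε → (q0, zyzyxyyx, Z)
  read z, top Z: go to q1, push YZ → (q1, yzyxyyx, YZ)
  read y, top Y: go to q1, push ε → (q1, zyxyyx, Z)
  read z, top Z: go to q1, push YZ → (q1, yxyyx, YZ)
  read y, top Y: go to q1, push ε → (q1, xyyx, Z)
  read x, top Z: go to q0, push YYZ → (q0, yyx, YYZ)
  ε-move, top Y: go to q0, push ε → (q0, yyx, YZ)
  ε-move, top Y: go to q0, push ε → (q0, yyx, Z)
  read y, top Z: go to q1, push YZ → (q1, yx, YZ)
  read y, top Y: go to q1, push ε → (q1, x, Z)
  read x, top Z: go to q0, push YYZ → (q0, ε, YYZ)
  ε-move, top Y: go to q0, push ε → (q0, ε, YZ)
  ε-move, top Y: go to q0, push ε → (q0, ε, Z)
All input consumed; stack is Z, not empty, and no further ε-move applies.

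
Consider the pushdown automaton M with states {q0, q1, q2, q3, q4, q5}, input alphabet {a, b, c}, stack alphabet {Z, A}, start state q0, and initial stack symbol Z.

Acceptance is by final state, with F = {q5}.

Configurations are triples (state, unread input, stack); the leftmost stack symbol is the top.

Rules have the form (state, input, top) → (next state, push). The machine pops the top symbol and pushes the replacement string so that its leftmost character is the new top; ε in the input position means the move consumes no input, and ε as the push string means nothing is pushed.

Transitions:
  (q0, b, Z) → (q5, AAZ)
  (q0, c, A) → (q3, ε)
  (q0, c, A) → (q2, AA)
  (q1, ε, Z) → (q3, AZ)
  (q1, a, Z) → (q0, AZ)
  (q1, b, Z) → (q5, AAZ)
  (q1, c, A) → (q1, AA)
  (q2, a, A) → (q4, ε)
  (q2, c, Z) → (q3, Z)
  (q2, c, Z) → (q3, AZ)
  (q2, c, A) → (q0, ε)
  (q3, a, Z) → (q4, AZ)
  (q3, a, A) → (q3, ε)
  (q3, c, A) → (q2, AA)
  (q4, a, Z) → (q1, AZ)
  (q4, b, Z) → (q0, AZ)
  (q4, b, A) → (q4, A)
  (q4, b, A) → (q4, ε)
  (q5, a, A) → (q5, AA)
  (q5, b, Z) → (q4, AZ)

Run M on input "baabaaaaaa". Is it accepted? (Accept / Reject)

No computation consumes all input and reaches a final state.

Reject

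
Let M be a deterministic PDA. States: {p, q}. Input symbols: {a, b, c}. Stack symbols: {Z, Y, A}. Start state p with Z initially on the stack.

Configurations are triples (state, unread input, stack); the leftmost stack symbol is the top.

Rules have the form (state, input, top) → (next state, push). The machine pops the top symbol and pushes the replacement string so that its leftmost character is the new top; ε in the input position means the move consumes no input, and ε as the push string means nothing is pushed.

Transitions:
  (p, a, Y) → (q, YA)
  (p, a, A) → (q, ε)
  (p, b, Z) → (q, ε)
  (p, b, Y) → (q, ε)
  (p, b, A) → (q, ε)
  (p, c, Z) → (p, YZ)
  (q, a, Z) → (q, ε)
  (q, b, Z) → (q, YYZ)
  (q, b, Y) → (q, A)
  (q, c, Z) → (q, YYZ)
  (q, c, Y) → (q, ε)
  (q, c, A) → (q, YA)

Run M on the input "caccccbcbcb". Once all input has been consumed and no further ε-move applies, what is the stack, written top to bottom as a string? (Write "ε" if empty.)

(p, caccccbcbcb, Z) ⊢ (p, accccbcbcb, YZ) ⊢ (q, ccccbcbcb, YAZ) ⊢ (q, cccbcbcb, AZ) ⊢ (q, ccbcbcb, YAZ) ⊢ (q, cbcbcb, AZ) ⊢ (q, bcbcb, YAZ) ⊢ (q, cbcb, AAZ) ⊢ (q, bcb, YAAZ) ⊢ (q, cb, AAAZ) ⊢ (q, b, YAAAZ) ⊢ (q, ε, AAAAZ)
All input consumed in state q with stack AAAAZ.

AAAAZ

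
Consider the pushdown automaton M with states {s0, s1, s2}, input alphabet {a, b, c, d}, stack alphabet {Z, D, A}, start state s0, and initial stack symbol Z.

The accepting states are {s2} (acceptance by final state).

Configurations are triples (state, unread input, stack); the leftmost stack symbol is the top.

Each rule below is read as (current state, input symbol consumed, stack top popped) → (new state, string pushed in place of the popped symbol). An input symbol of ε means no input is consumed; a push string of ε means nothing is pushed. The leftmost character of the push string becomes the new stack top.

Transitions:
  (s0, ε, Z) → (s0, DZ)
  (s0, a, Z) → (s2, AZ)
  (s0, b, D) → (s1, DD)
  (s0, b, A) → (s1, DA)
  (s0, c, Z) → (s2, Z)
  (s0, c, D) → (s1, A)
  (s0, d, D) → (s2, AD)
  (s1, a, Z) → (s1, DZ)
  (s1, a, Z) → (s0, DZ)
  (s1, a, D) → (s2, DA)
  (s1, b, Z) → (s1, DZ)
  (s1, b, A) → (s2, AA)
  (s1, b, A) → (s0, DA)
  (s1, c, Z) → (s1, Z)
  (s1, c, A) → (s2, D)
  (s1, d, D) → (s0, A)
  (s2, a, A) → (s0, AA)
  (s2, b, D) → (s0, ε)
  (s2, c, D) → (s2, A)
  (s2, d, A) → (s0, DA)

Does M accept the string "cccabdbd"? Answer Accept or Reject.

Reject

No computation consumes all input and reaches a final state.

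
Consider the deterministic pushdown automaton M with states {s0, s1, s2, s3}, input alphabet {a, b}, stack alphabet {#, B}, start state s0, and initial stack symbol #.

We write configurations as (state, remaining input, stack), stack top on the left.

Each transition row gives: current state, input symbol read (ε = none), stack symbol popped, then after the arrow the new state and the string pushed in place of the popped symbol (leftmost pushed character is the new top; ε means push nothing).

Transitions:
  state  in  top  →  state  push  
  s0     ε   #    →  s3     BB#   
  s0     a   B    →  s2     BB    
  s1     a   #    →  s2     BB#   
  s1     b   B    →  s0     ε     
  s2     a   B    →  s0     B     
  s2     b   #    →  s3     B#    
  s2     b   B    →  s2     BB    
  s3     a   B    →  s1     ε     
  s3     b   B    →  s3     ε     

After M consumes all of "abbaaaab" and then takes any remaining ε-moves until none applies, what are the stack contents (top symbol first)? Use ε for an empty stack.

(s0, abbaaaab, #) ⊢ (s3, abbaaaab, BB#) ⊢ (s1, bbaaaab, B#) ⊢ (s0, baaaab, #) ⊢ (s3, baaaab, BB#) ⊢ (s3, aaaab, B#) ⊢ (s1, aaab, #) ⊢ (s2, aab, BB#) ⊢ (s0, ab, BB#) ⊢ (s2, b, BBB#) ⊢ (s2, ε, BBBB#)
All input consumed in state s2 with stack BBBB#.

BBBB#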